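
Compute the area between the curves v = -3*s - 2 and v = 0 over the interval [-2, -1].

On [-2, -1], (-3*s - 2) - (0) = -3*s - 2 is ≥ 0 throughout, so the area is a single integral of |-3*s - 2|.
∫[-2,-1] (-3*s - 2) ds = 5/2.

5/2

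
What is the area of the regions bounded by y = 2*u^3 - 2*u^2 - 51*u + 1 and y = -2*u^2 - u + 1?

625

Set the curves equal: 2*u^3 - 2*u^2 - 51*u + 1 = -2*u^2 - u + 1, so 2*u^3 - 50*u = 0, which factors as 2*u*(u - 5)*(u + 5) = 0. The curves meet at u = -5, 0, 5.
On [-5, 0], y = 2*u^3 - 2*u^2 - 51*u + 1 is on top; that piece has area ∫[-5,0] (2*u^3 - 50*u) du = 625/2.
On [0, 5], y = -2*u^2 - u + 1 is on top; that piece has area ∫[0,5] (-(2*u^3 - 50*u)) du = 625/2.
Total enclosed area = 625/2 + 625/2 = 625.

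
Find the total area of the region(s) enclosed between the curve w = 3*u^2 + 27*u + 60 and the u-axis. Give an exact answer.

1/2

The curve meets the u-axis where 3*u^2 + 27*u + 60 = 0, i.e. 3*(u + 4)*(u + 5) = 0, at u = -5, -4.
On [-5, -4] the curve lies below the axis; ∫[-5,-4] (3*u^2 + 27*u + 60) du = -1/2, giving area 1/2.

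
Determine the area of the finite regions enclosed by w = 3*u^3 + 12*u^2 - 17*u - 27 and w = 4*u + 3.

Set the curves equal: 3*u^3 + 12*u^2 - 17*u - 27 = 4*u + 3, so 3*u^3 + 12*u^2 - 21*u - 30 = 0, which factors as 3*(u - 2)*(u + 1)*(u + 5) = 0. The curves meet at u = -5, -1, 2.
On [-5, -1], w = 3*u^3 + 12*u^2 - 17*u - 27 is on top; that piece has area ∫[-5,-1] (3*u^3 + 12*u^2 - 21*u - 30) du = 160.
On [-1, 2], w = 4*u + 3 is on top; that piece has area ∫[-1,2] (-(3*u^3 + 12*u^2 - 21*u - 30)) du = 297/4.
Total enclosed area = 160 + 297/4 = 937/4.

937/4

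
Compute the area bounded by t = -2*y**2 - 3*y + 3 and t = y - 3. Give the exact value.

64/3

Both boundary curves give t as a function of y, so integrate with respect to y. Setting them equal: -2*y**2 - 4*y + 6 = 0, i.e. -2*(y - 1)*(y + 3) = 0, so they meet at y = -3, 1.
For y in [-3, 1], t = -2*y**2 - 3*y + 3 is on the right; area = ∫[-3,1] (-2*y**2 - 4*y + 6) dy = 64/3.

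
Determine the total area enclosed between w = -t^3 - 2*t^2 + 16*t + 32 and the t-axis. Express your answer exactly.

568/3

The curve meets the t-axis where -t^3 - 2*t^2 + 16*t + 32 = 0, i.e. -(t - 4)*(t + 2)*(t + 4) = 0, at t = -4, -2, 4.
On [-4, -2] the curve lies below the axis; ∫[-4,-2] (-t^3 - 2*t^2 + 16*t + 32) dt = -28/3, giving area 28/3.
On [-2, 4] the curve lies above the axis; ∫[-2,4] (-t^3 - 2*t^2 + 16*t + 32) dt = 180, giving area 180.
Total area = 28/3 + 180 = 568/3.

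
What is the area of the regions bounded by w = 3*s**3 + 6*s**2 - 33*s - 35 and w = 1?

937/4

Set the curves equal: 3*s**3 + 6*s**2 - 33*s - 35 = 1, so 3*s**3 + 6*s**2 - 33*s - 36 = 0, which factors as 3*(s - 3)*(s + 1)*(s + 4) = 0. The curves meet at s = -4, -1, 3.
On [-4, -1], w = 3*s**3 + 6*s**2 - 33*s - 35 is on top; that piece has area ∫[-4,-1] (3*s**3 + 6*s**2 - 33*s - 36) ds = 297/4.
On [-1, 3], w = 1 is on top; that piece has area ∫[-1,3] (-(3*s**3 + 6*s**2 - 33*s - 36)) ds = 160.
Total enclosed area = 297/4 + 160 = 937/4.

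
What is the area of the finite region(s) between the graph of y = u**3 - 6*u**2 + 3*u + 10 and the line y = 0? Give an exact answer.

81/2

The curve meets the u-axis where u**3 - 6*u**2 + 3*u + 10 = 0, i.e. (u - 5)*(u - 2)*(u + 1) = 0, at u = -1, 2, 5.
On [-1, 2] the curve lies above the axis; ∫[-1,2] (u**3 - 6*u**2 + 3*u + 10) du = 81/4, giving area 81/4.
On [2, 5] the curve lies below the axis; ∫[2,5] (u**3 - 6*u**2 + 3*u + 10) du = -81/4, giving area 81/4.
Total area = 81/4 + 81/4 = 81/2.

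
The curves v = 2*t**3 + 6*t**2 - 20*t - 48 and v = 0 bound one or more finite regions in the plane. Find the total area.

Set the curves equal: 2*t**3 + 6*t**2 - 20*t - 48 = 0, so 2*t**3 + 6*t**2 - 20*t - 48 = 0, which factors as 2*(t - 3)*(t + 2)*(t + 4) = 0. The curves meet at t = -4, -2, 3.
On [-4, -2], v = 2*t**3 + 6*t**2 - 20*t - 48 is on top; that piece has area ∫[-4,-2] (2*t**3 + 6*t**2 - 20*t - 48) dt = 16.
On [-2, 3], v = 0 is on top; that piece has area ∫[-2,3] (-(2*t**3 + 6*t**2 - 20*t - 48)) dt = 375/2.
Total enclosed area = 16 + 375/2 = 407/2.

407/2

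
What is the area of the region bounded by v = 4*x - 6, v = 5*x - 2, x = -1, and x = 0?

On [-1, 0], (4*x - 6) - (5*x - 2) = -x - 4 is ≤ 0 throughout, so the area is a single integral of |-x - 4|.
∫[-1,0] (-x - 4) dx = -7/2; the area of that piece is 7/2.

7/2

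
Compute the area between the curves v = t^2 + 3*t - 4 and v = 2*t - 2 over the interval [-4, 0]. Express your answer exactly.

The difference (t^2 + 3*t - 4) - (2*t - 2) = t^2 + t - 2 changes sign at t = -2 inside [-4, 0], so split the integral there.
∫[-4,-2] (t^2 + t - 2) dt = 26/3.
∫[-2,0] (t^2 + t - 2) dt = -10/3; the area of that piece is 10/3.
Total area = 26/3 + 10/3 = 12.

12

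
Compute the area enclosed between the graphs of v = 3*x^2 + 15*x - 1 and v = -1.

125/2

Set the curves equal: 3*x^2 + 15*x - 1 = -1, so 3*x^2 + 15*x = 0, which factors as 3*x*(x + 5) = 0. The curves meet at x = -5, 0.
On [-5, 0], v = -1 is on top; that piece has area ∫[-5,0] (-(3*x^2 + 15*x)) dx = 125/2.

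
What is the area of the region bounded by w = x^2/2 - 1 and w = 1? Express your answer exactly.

16/3

Set the curves equal: x^2/2 - 1 = 1, so x^2/2 - 2 = 0, which factors as (x - 2)*(x + 2)/2 = 0. The curves meet at x = -2, 2.
On [-2, 2], w = 1 is on top; that piece has area ∫[-2,2] (-(x^2/2 - 2)) dx = 16/3.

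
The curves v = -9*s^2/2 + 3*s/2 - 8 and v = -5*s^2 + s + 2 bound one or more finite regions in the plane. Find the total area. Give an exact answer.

Set the curves equal: -9*s^2/2 + 3*s/2 - 8 = -5*s^2 + s + 2, so s^2/2 + s/2 - 10 = 0, which factors as (s - 4)*(s + 5)/2 = 0. The curves meet at s = -5, 4.
On [-5, 4], v = -5*s^2 + s + 2 is on top; that piece has area ∫[-5,4] (-(s^2/2 + s/2 - 10)) ds = 243/4.

243/4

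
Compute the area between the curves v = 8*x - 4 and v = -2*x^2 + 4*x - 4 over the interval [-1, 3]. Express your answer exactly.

The difference (8*x - 4) - (-2*x^2 + 4*x - 4) = 2*x^2 + 4*x changes sign at x = 0 inside [-1, 3], so split the integral there.
∫[-1,0] (2*x^2 + 4*x) dx = -4/3; the area of that piece is 4/3.
∫[0,3] (2*x^2 + 4*x) dx = 36.
Total area = 4/3 + 36 = 112/3.

112/3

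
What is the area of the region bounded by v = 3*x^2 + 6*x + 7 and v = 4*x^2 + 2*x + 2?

36

Set the curves equal: 3*x^2 + 6*x + 7 = 4*x^2 + 2*x + 2, so -x^2 + 4*x + 5 = 0, which factors as -(x - 5)*(x + 1) = 0. The curves meet at x = -1, 5.
On [-1, 5], v = 3*x^2 + 6*x + 7 is on top; that piece has area ∫[-1,5] (-x^2 + 4*x + 5) dx = 36.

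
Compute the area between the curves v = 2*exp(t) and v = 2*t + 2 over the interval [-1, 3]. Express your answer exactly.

On [-1, 3], (2*exp(t)) - (2*t + 2) = -2*t + 2*exp(t) - 2 is ≥ 0 throughout, so the area is a single integral of |-2*t + 2*exp(t) - 2|.
∫[-1,3] (-2*t + 2*exp(t) - 2) dt = -16 - 2*exp(-1) + 2*exp(3).

-16 - 2*exp(-1) + 2*exp(3)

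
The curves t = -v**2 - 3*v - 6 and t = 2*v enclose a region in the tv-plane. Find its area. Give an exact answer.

Both boundary curves give t as a function of v, so integrate with respect to v. Setting them equal: -v**2 - 5*v - 6 = 0, i.e. -(v + 2)*(v + 3) = 0, so they meet at v = -3, -2.
For v in [-3, -2], t = -v**2 - 3*v - 6 is on the right; area = ∫[-3,-2] (-v**2 - 5*v - 6) dv = 1/6.

1/6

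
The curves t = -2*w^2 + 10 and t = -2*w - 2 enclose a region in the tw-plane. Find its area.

125/3

Both boundary curves give t as a function of w, so integrate with respect to w. Setting them equal: -2*w^2 + 2*w + 12 = 0, i.e. -2*(w - 3)*(w + 2) = 0, so they meet at w = -2, 3.
For w in [-2, 3], t = -2*w^2 + 10 is on the right; area = ∫[-2,3] (-2*w^2 + 2*w + 12) dw = 125/3.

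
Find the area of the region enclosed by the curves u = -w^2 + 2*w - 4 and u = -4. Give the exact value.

Both boundary curves give u as a function of w, so integrate with respect to w. Setting them equal: -w^2 + 2*w = 0, i.e. -w*(w - 2) = 0, so they meet at w = 0, 2.
For w in [0, 2], u = -w^2 + 2*w - 4 is on the right; area = ∫[0,2] (-w^2 + 2*w) dw = 4/3.

4/3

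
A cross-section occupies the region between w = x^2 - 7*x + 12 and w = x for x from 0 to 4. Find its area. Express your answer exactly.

The difference (x^2 - 7*x + 12) - (x) = x^2 - 8*x + 12 changes sign at x = 2 inside [0, 4], so split the integral there.
∫[0,2] (x^2 - 8*x + 12) dx = 32/3.
∫[2,4] (x^2 - 8*x + 12) dx = -16/3; the area of that piece is 16/3.
Total area = 32/3 + 16/3 = 16.

16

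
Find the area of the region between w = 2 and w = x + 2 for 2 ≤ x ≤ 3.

5/2

On [2, 3], (2) - (x + 2) = -x is ≤ 0 throughout, so the area is a single integral of |-x|.
∫[2,3] (-x) dx = -5/2; the area of that piece is 5/2.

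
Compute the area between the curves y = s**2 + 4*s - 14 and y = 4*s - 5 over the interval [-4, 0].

64/3

The difference (s**2 + 4*s - 14) - (4*s - 5) = s**2 - 9 changes sign at s = -3 inside [-4, 0], so split the integral there.
∫[-4,-3] (s**2 - 9) ds = 10/3.
∫[-3,0] (s**2 - 9) ds = -18; the area of that piece is 18.
Total area = 10/3 + 18 = 64/3.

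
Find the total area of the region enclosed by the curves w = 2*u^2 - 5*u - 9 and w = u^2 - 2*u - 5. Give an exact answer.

125/6

Set the curves equal: 2*u^2 - 5*u - 9 = u^2 - 2*u - 5, so u^2 - 3*u - 4 = 0, which factors as (u - 4)*(u + 1) = 0. The curves meet at u = -1, 4.
On [-1, 4], w = u^2 - 2*u - 5 is on top; that piece has area ∫[-1,4] (-(u^2 - 3*u - 4)) du = 125/6.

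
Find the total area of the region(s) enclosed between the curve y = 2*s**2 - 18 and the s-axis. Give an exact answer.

The curve meets the s-axis where 2*s**2 - 18 = 0, i.e. 2*(s - 3)*(s + 3) = 0, at s = -3, 3.
On [-3, 3] the curve lies below the axis; ∫[-3,3] (2*s**2 - 18) ds = -72, giving area 72.

72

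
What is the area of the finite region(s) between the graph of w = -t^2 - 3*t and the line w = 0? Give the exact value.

The curve meets the t-axis where -t^2 - 3*t = 0, i.e. -t*(t + 3) = 0, at t = -3, 0.
On [-3, 0] the curve lies above the axis; ∫[-3,0] (-t^2 - 3*t) dt = 9/2, giving area 9/2.

9/2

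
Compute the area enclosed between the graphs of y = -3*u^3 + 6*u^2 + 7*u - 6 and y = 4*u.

Set the curves equal: -3*u^3 + 6*u^2 + 7*u - 6 = 4*u, so -3*u^3 + 6*u^2 + 3*u - 6 = 0, which factors as -3*(u - 2)*(u - 1)*(u + 1) = 0. The curves meet at u = -1, 1, 2.
On [-1, 1], y = 4*u is on top; that piece has area ∫[-1,1] (-(-3*u^3 + 6*u^2 + 3*u - 6)) du = 8.
On [1, 2], y = -3*u^3 + 6*u^2 + 7*u - 6 is on top; that piece has area ∫[1,2] (-3*u^3 + 6*u^2 + 3*u - 6) du = 5/4.
Total enclosed area = 8 + 5/4 = 37/4.

37/4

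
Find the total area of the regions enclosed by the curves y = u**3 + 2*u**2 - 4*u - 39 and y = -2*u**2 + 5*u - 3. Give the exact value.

Set the curves equal: u**3 + 2*u**2 - 4*u - 39 = -2*u**2 + 5*u - 3, so u**3 + 4*u**2 - 9*u - 36 = 0, which factors as (u - 3)*(u + 3)*(u + 4) = 0. The curves meet at u = -4, -3, 3.
On [-4, -3], y = u**3 + 2*u**2 - 4*u - 39 is on top; that piece has area ∫[-4,-3] (u**3 + 4*u**2 - 9*u - 36) du = 13/12.
On [-3, 3], y = -2*u**2 + 5*u - 3 is on top; that piece has area ∫[-3,3] (-(u**3 + 4*u**2 - 9*u - 36)) du = 144.
Total enclosed area = 13/12 + 144 = 1741/12.

1741/12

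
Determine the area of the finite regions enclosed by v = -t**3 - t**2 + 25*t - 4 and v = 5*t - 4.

2521/12

Set the curves equal: -t**3 - t**2 + 25*t - 4 = 5*t - 4, so -t**3 - t**2 + 20*t = 0, which factors as -t*(t - 4)*(t + 5) = 0. The curves meet at t = -5, 0, 4.
On [-5, 0], v = 5*t - 4 is on top; that piece has area ∫[-5,0] (-(-t**3 - t**2 + 20*t)) dt = 1625/12.
On [0, 4], v = -t**3 - t**2 + 25*t - 4 is on top; that piece has area ∫[0,4] (-t**3 - t**2 + 20*t) dt = 224/3.
Total enclosed area = 1625/12 + 224/3 = 2521/12.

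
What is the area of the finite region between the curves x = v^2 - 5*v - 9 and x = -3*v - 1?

36

Both boundary curves give x as a function of v, so integrate with respect to v. Setting them equal: v^2 - 2*v - 8 = 0, i.e. (v - 4)*(v + 2) = 0, so they meet at v = -2, 4.
For v in [-2, 4], x = v^2 - 5*v - 9 is on the left; area = ∫[-2,4] (-(v^2 - 2*v - 8)) dv = 36.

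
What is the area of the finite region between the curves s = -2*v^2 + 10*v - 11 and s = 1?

1/3

Both boundary curves give s as a function of v, so integrate with respect to v. Setting them equal: -2*v^2 + 10*v - 12 = 0, i.e. -2*(v - 3)*(v - 2) = 0, so they meet at v = 2, 3.
For v in [2, 3], s = -2*v^2 + 10*v - 11 is on the right; area = ∫[2,3] (-2*v^2 + 10*v - 12) dv = 1/3.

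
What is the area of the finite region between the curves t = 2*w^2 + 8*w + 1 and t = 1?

64/3

Both boundary curves give t as a function of w, so integrate with respect to w. Setting them equal: 2*w^2 + 8*w = 0, i.e. 2*w*(w + 4) = 0, so they meet at w = -4, 0.
For w in [-4, 0], t = 2*w^2 + 8*w + 1 is on the left; area = ∫[-4,0] (-(2*w^2 + 8*w)) dw = 64/3.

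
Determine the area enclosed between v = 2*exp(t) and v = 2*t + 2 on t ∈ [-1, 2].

On [-1, 2], (2*exp(t)) - (2*t + 2) = -2*t + 2*exp(t) - 2 is ≥ 0 throughout, so the area is a single integral of |-2*t + 2*exp(t) - 2|.
∫[-1,2] (-2*t + 2*exp(t) - 2) dt = -9 - 2*exp(-1) + 2*exp(2).

-9 - 2*exp(-1) + 2*exp(2)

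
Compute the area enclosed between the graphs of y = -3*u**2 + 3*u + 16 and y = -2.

Set the curves equal: -3*u**2 + 3*u + 16 = -2, so -3*u**2 + 3*u + 18 = 0, which factors as -3*(u - 3)*(u + 2) = 0. The curves meet at u = -2, 3.
On [-2, 3], y = -3*u**2 + 3*u + 16 is on top; that piece has area ∫[-2,3] (-3*u**2 + 3*u + 18) du = 125/2.

125/2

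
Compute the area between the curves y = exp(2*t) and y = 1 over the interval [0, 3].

On [0, 3], (exp(2*t)) - (1) = exp(2*t) - 1 is ≥ 0 throughout, so the area is a single integral of |exp(2*t) - 1|.
∫[0,3] (exp(2*t) - 1) dt = -7/2 + exp(6)/2.

-7/2 + exp(6)/2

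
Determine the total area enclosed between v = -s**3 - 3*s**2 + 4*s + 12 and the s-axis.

131/4

The curve meets the s-axis where -s**3 - 3*s**2 + 4*s + 12 = 0, i.e. -(s - 2)*(s + 2)*(s + 3) = 0, at s = -3, -2, 2.
On [-3, -2] the curve lies below the axis; ∫[-3,-2] (-s**3 - 3*s**2 + 4*s + 12) ds = -3/4, giving area 3/4.
On [-2, 2] the curve lies above the axis; ∫[-2,2] (-s**3 - 3*s**2 + 4*s + 12) ds = 32, giving area 32.
Total area = 3/4 + 32 = 131/4.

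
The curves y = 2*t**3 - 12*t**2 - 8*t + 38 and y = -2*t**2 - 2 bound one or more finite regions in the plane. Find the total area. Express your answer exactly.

Set the curves equal: 2*t**3 - 12*t**2 - 8*t + 38 = -2*t**2 - 2, so 2*t**3 - 10*t**2 - 8*t + 40 = 0, which factors as 2*(t - 5)*(t - 2)*(t + 2) = 0. The curves meet at t = -2, 2, 5.
On [-2, 2], y = 2*t**3 - 12*t**2 - 8*t + 38 is on top; that piece has area ∫[-2,2] (2*t**3 - 10*t**2 - 8*t + 40) dt = 320/3.
On [2, 5], y = -2*t**2 - 2 is on top; that piece has area ∫[2,5] (-(2*t**3 - 10*t**2 - 8*t + 40)) dt = 99/2.
Total enclosed area = 320/3 + 99/2 = 937/6.

937/6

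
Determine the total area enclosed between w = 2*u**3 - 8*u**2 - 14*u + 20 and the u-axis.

The curve meets the u-axis where 2*u**3 - 8*u**2 - 14*u + 20 = 0, i.e. 2*(u - 5)*(u - 1)*(u + 2) = 0, at u = -2, 1, 5.
On [-2, 1] the curve lies above the axis; ∫[-2,1] (2*u**3 - 8*u**2 - 14*u + 20) du = 99/2, giving area 99/2.
On [1, 5] the curve lies below the axis; ∫[1,5] (2*u**3 - 8*u**2 - 14*u + 20) du = -320/3, giving area 320/3.
Total area = 99/2 + 320/3 = 937/6.

937/6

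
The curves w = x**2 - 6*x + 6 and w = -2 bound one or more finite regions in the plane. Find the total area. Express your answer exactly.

Set the curves equal: x**2 - 6*x + 6 = -2, so x**2 - 6*x + 8 = 0, which factors as (x - 4)*(x - 2) = 0. The curves meet at x = 2, 4.
On [2, 4], w = -2 is on top; that piece has area ∫[2,4] (-(x**2 - 6*x + 8)) dx = 4/3.

4/3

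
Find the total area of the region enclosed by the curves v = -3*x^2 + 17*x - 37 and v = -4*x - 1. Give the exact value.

1/2

Set the curves equal: -3*x^2 + 17*x - 37 = -4*x - 1, so -3*x^2 + 21*x - 36 = 0, which factors as -3*(x - 4)*(x - 3) = 0. The curves meet at x = 3, 4.
On [3, 4], v = -3*x^2 + 17*x - 37 is on top; that piece has area ∫[3,4] (-3*x^2 + 21*x - 36) dx = 1/2.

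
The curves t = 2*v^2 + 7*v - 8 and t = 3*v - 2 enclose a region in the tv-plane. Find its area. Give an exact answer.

Both boundary curves give t as a function of v, so integrate with respect to v. Setting them equal: 2*v^2 + 4*v - 6 = 0, i.e. 2*(v - 1)*(v + 3) = 0, so they meet at v = -3, 1.
For v in [-3, 1], t = 2*v^2 + 7*v - 8 is on the left; area = ∫[-3,1] (-(2*v^2 + 4*v - 6)) dv = 64/3.

64/3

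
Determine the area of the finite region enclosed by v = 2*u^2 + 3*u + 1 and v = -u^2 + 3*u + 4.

4

Set the curves equal: 2*u^2 + 3*u + 1 = -u^2 + 3*u + 4, so 3*u^2 - 3 = 0, which factors as 3*(u - 1)*(u + 1) = 0. The curves meet at u = -1, 1.
On [-1, 1], v = -u^2 + 3*u + 4 is on top; that piece has area ∫[-1,1] (-(3*u^2 - 3)) du = 4.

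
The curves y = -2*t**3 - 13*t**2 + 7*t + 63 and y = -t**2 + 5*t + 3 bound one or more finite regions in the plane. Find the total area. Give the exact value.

407/2

Set the curves equal: -2*t**3 - 13*t**2 + 7*t + 63 = -t**2 + 5*t + 3, so -2*t**3 - 12*t**2 + 2*t + 60 = 0, which factors as -2*(t - 2)*(t + 3)*(t + 5) = 0. The curves meet at t = -5, -3, 2.
On [-5, -3], y = -t**2 + 5*t + 3 is on top; that piece has area ∫[-5,-3] (-(-2*t**3 - 12*t**2 + 2*t + 60)) dt = 16.
On [-3, 2], y = -2*t**3 - 13*t**2 + 7*t + 63 is on top; that piece has area ∫[-3,2] (-2*t**3 - 12*t**2 + 2*t + 60) dt = 375/2.
Total enclosed area = 16 + 375/2 = 407/2.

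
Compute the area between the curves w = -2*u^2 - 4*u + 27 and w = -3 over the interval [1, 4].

The difference (-2*u^2 - 4*u + 27) - (-3) = -2*u^2 - 4*u + 30 changes sign at u = 3 inside [1, 4], so split the integral there.
∫[1,3] (-2*u^2 - 4*u + 30) du = 80/3.
∫[3,4] (-2*u^2 - 4*u + 30) du = -26/3; the area of that piece is 26/3.
Total area = 80/3 + 26/3 = 106/3.

106/3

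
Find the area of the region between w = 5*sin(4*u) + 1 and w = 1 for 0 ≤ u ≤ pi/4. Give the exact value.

On [0, pi/4], (5*sin(4*u) + 1) - (1) = 5*sin(4*u) is ≥ 0 throughout, so the area is a single integral of |5*sin(4*u)|.
∫[0,pi/4] (5*sin(4*u)) du = 5/2.

5/2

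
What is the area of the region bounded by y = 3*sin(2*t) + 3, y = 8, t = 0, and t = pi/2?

-3 + 5*pi/2

On [0, pi/2], (3*sin(2*t) + 3) - (8) = 3*sin(2*t) - 5 is ≤ 0 throughout, so the area is a single integral of |3*sin(2*t) - 5|.
∫[0,pi/2] (3*sin(2*t) - 5) dt = 3 - 5*pi/2; the area of that piece is -3 + 5*pi/2.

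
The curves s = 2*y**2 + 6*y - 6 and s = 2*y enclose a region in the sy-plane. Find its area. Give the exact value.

64/3

Both boundary curves give s as a function of y, so integrate with respect to y. Setting them equal: 2*y**2 + 4*y - 6 = 0, i.e. 2*(y - 1)*(y + 3) = 0, so they meet at y = -3, 1.
For y in [-3, 1], s = 2*y**2 + 6*y - 6 is on the left; area = ∫[-3,1] (-(2*y**2 + 4*y - 6)) dy = 64/3.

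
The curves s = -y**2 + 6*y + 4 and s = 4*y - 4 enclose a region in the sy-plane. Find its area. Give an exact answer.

Both boundary curves give s as a function of y, so integrate with respect to y. Setting them equal: -y**2 + 2*y + 8 = 0, i.e. -(y - 4)*(y + 2) = 0, so they meet at y = -2, 4.
For y in [-2, 4], s = -y**2 + 6*y + 4 is on the right; area = ∫[-2,4] (-y**2 + 2*y + 8) dy = 36.

36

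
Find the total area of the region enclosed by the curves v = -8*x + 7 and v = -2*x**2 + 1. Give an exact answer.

8/3

Set the curves equal: -8*x + 7 = -2*x**2 + 1, so 2*x**2 - 8*x + 6 = 0, which factors as 2*(x - 3)*(x - 1) = 0. The curves meet at x = 1, 3.
On [1, 3], v = -2*x**2 + 1 is on top; that piece has area ∫[1,3] (-(2*x**2 - 8*x + 6)) dx = 8/3.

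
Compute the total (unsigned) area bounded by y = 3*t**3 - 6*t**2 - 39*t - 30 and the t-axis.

The curve meets the t-axis where 3*t**3 - 6*t**2 - 39*t - 30 = 0, i.e. 3*(t - 5)*(t + 1)*(t + 2) = 0, at t = -2, -1, 5.
On [-2, -1] the curve lies above the axis; ∫[-2,-1] (3*t**3 - 6*t**2 - 39*t - 30) dt = 13/4, giving area 13/4.
On [-1, 5] the curve lies below the axis; ∫[-1,5] (3*t**3 - 6*t**2 - 39*t - 30) dt = -432, giving area 432.
Total area = 13/4 + 432 = 1741/4.

1741/4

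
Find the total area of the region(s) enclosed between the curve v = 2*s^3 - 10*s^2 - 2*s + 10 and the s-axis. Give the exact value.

296/3

The curve meets the s-axis where 2*s^3 - 10*s^2 - 2*s + 10 = 0, i.e. 2*(s - 5)*(s - 1)*(s + 1) = 0, at s = -1, 1, 5.
On [-1, 1] the curve lies above the axis; ∫[-1,1] (2*s^3 - 10*s^2 - 2*s + 10) ds = 40/3, giving area 40/3.
On [1, 5] the curve lies below the axis; ∫[1,5] (2*s^3 - 10*s^2 - 2*s + 10) ds = -256/3, giving area 256/3.
Total area = 40/3 + 256/3 = 296/3.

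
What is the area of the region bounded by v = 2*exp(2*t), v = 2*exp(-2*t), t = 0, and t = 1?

-2 + exp(-2) + exp(2)

On [0, 1], (2*exp(2*t)) - (2*exp(-2*t)) = 2*exp(2*t) - 2*exp(-2*t) is ≥ 0 throughout, so the area is a single integral of |2*exp(2*t) - 2*exp(-2*t)|.
∫[0,1] (2*exp(2*t) - 2*exp(-2*t)) dt = -2 + exp(-2) + exp(2).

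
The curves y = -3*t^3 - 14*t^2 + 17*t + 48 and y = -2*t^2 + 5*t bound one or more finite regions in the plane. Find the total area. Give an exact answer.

148

Set the curves equal: -3*t^3 - 14*t^2 + 17*t + 48 = -2*t^2 + 5*t, so -3*t^3 - 12*t^2 + 12*t + 48 = 0, which factors as -3*(t - 2)*(t + 2)*(t + 4) = 0. The curves meet at t = -4, -2, 2.
On [-4, -2], y = -2*t^2 + 5*t is on top; that piece has area ∫[-4,-2] (-(-3*t^3 - 12*t^2 + 12*t + 48)) dt = 20.
On [-2, 2], y = -3*t^3 - 14*t^2 + 17*t + 48 is on top; that piece has area ∫[-2,2] (-3*t^3 - 12*t^2 + 12*t + 48) dt = 128.
Total enclosed area = 20 + 128 = 148.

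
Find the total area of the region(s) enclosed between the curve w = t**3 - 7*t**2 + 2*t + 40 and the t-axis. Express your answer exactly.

1741/12

The curve meets the t-axis where t**3 - 7*t**2 + 2*t + 40 = 0, i.e. (t - 5)*(t - 4)*(t + 2) = 0, at t = -2, 4, 5.
On [-2, 4] the curve lies above the axis; ∫[-2,4] (t**3 - 7*t**2 + 2*t + 40) dt = 144, giving area 144.
On [4, 5] the curve lies below the axis; ∫[4,5] (t**3 - 7*t**2 + 2*t + 40) dt = -13/12, giving area 13/12.
Total area = 144 + 13/12 = 1741/12.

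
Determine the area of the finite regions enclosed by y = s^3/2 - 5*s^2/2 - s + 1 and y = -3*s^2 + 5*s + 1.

Set the curves equal: s^3/2 - 5*s^2/2 - s + 1 = -3*s^2 + 5*s + 1, so s^3/2 + s^2/2 - 6*s = 0, which factors as s*(s - 3)*(s + 4)/2 = 0. The curves meet at s = -4, 0, 3.
On [-4, 0], y = s^3/2 - 5*s^2/2 - s + 1 is on top; that piece has area ∫[-4,0] (s^3/2 + s^2/2 - 6*s) ds = 80/3.
On [0, 3], y = -3*s^2 + 5*s + 1 is on top; that piece has area ∫[0,3] (-(s^3/2 + s^2/2 - 6*s)) ds = 99/8.
Total enclosed area = 80/3 + 99/8 = 937/24.

937/24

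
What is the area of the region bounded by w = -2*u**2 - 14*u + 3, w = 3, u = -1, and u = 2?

119/3

The difference (-2*u**2 - 14*u + 3) - (3) = -2*u**2 - 14*u changes sign at u = 0 inside [-1, 2], so split the integral there.
∫[-1,0] (-2*u**2 - 14*u) du = 19/3.
∫[0,2] (-2*u**2 - 14*u) du = -100/3; the area of that piece is 100/3.
Total area = 19/3 + 100/3 = 119/3.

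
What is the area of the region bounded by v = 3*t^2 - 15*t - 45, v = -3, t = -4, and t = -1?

The difference (3*t^2 - 15*t - 45) - (-3) = 3*t^2 - 15*t - 42 changes sign at t = -2 inside [-4, -1], so split the integral there.
∫[-4,-2] (3*t^2 - 15*t - 42) dt = 62.
∫[-2,-1] (3*t^2 - 15*t - 42) dt = -25/2; the area of that piece is 25/2.
Total area = 62 + 25/2 = 149/2.

149/2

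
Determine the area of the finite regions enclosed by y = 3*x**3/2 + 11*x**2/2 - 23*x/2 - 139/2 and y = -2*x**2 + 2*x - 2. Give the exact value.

284

Set the curves equal: 3*x**3/2 + 11*x**2/2 - 23*x/2 - 139/2 = -2*x**2 + 2*x - 2, so 3*x**3/2 + 15*x**2/2 - 27*x/2 - 135/2 = 0, which factors as 3*(x - 3)*(x + 3)*(x + 5)/2 = 0. The curves meet at x = -5, -3, 3.
On [-5, -3], y = 3*x**3/2 + 11*x**2/2 - 23*x/2 - 139/2 is on top; that piece has area ∫[-5,-3] (3*x**3/2 + 15*x**2/2 - 27*x/2 - 135/2) dx = 14.
On [-3, 3], y = -2*x**2 + 2*x - 2 is on top; that piece has area ∫[-3,3] (-(3*x**3/2 + 15*x**2/2 - 27*x/2 - 135/2)) dx = 270.
Total enclosed area = 14 + 270 = 284.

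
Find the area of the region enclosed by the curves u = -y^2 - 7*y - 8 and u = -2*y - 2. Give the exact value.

Both boundary curves give u as a function of y, so integrate with respect to y. Setting them equal: -y^2 - 5*y - 6 = 0, i.e. -(y + 2)*(y + 3) = 0, so they meet at y = -3, -2.
For y in [-3, -2], u = -y^2 - 7*y - 8 is on the right; area = ∫[-3,-2] (-y^2 - 5*y - 6) dy = 1/6.

1/6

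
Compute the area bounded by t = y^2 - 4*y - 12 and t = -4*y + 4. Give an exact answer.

256/3

Both boundary curves give t as a function of y, so integrate with respect to y. Setting them equal: y^2 - 16 = 0, i.e. (y - 4)*(y + 4) = 0, so they meet at y = -4, 4.
For y in [-4, 4], t = y^2 - 4*y - 12 is on the left; area = ∫[-4,4] (-(y^2 - 16)) dy = 256/3.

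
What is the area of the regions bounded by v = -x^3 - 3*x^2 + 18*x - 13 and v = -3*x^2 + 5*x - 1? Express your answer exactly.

407/4

Set the curves equal: -x^3 - 3*x^2 + 18*x - 13 = -3*x^2 + 5*x - 1, so -x^3 + 13*x - 12 = 0, which factors as -(x - 3)*(x - 1)*(x + 4) = 0. The curves meet at x = -4, 1, 3.
On [-4, 1], v = -3*x^2 + 5*x - 1 is on top; that piece has area ∫[-4,1] (-(-x^3 + 13*x - 12)) dx = 375/4.
On [1, 3], v = -x^3 - 3*x^2 + 18*x - 13 is on top; that piece has area ∫[1,3] (-x^3 + 13*x - 12) dx = 8.
Total enclosed area = 375/4 + 8 = 407/4.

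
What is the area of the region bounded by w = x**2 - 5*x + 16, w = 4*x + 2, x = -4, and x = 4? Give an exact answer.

508/3

The difference (x**2 - 5*x + 16) - (4*x + 2) = x**2 - 9*x + 14 changes sign at x = 2 inside [-4, 4], so split the integral there.
∫[-4,2] (x**2 - 9*x + 14) dx = 162.
∫[2,4] (x**2 - 9*x + 14) dx = -22/3; the area of that piece is 22/3.
Total area = 162 + 22/3 = 508/3.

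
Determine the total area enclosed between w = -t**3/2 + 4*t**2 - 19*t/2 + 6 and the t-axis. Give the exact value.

The curve meets the t-axis where -t**3/2 + 4*t**2 - 19*t/2 + 6 = 0, i.e. -(t - 4)*(t - 3)*(t - 1)/2 = 0, at t = 1, 3, 4.
On [1, 3] the curve lies below the axis; ∫[1,3] (-t**3/2 + 4*t**2 - 19*t/2 + 6) dt = -4/3, giving area 4/3.
On [3, 4] the curve lies above the axis; ∫[3,4] (-t**3/2 + 4*t**2 - 19*t/2 + 6) dt = 5/24, giving area 5/24.
Total area = 4/3 + 5/24 = 37/24.

37/24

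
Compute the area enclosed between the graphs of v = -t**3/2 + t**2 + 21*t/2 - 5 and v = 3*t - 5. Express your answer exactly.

Set the curves equal: -t**3/2 + t**2 + 21*t/2 - 5 = 3*t - 5, so -t**3/2 + t**2 + 15*t/2 = 0, which factors as -t*(t - 5)*(t + 3)/2 = 0. The curves meet at t = -3, 0, 5.
On [-3, 0], v = 3*t - 5 is on top; that piece has area ∫[-3,0] (-(-t**3/2 + t**2 + 15*t/2)) dt = 117/8.
On [0, 5], v = -t**3/2 + t**2 + 21*t/2 - 5 is on top; that piece has area ∫[0,5] (-t**3/2 + t**2 + 15*t/2) dt = 1375/24.
Total enclosed area = 117/8 + 1375/24 = 863/12.

863/12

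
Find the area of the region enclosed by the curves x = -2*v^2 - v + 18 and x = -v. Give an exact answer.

Both boundary curves give x as a function of v, so integrate with respect to v. Setting them equal: -2*v^2 + 18 = 0, i.e. -2*(v - 3)*(v + 3) = 0, so they meet at v = -3, 3.
For v in [-3, 3], x = -2*v^2 - v + 18 is on the right; area = ∫[-3,3] (-2*v^2 + 18) dv = 72.

72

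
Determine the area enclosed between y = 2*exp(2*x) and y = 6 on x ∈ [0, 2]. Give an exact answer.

-17 + 6*log(3) + exp(4)

The difference (2*exp(2*x)) - (6) = 2*exp(2*x) - 6 changes sign at x = log(3)/2 inside [0, 2], so split the integral there.
∫[0,log(3)/2] (2*exp(2*x) - 6) dx = 2 - log(27); the area of that piece is -2 + log(27).
∫[log(3)/2,2] (2*exp(2*x) - 6) dx = -15 + 3*log(3) + exp(4).
Total area = (-2 + log(27)) + (-15 + 3*log(3) + exp(4)) = -17 + 6*log(3) + exp(4).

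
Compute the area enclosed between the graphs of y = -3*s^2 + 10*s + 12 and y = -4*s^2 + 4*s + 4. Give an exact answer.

Set the curves equal: -3*s^2 + 10*s + 12 = -4*s^2 + 4*s + 4, so s^2 + 6*s + 8 = 0, which factors as (s + 2)*(s + 4) = 0. The curves meet at s = -4, -2.
On [-4, -2], y = -4*s^2 + 4*s + 4 is on top; that piece has area ∫[-4,-2] (-(s^2 + 6*s + 8)) ds = 4/3.

4/3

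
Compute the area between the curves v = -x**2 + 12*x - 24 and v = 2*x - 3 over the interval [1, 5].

The difference (-x**2 + 12*x - 24) - (2*x - 3) = -x**2 + 10*x - 21 changes sign at x = 3 inside [1, 5], so split the integral there.
∫[1,3] (-x**2 + 10*x - 21) dx = -32/3; the area of that piece is 32/3.
∫[3,5] (-x**2 + 10*x - 21) dx = 16/3.
Total area = 32/3 + 16/3 = 16.

16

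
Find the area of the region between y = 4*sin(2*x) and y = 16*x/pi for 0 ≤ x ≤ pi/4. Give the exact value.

On [0, pi/4], (4*sin(2*x)) - (16*x/pi) = -16*x/pi + 4*sin(2*x) is ≥ 0 throughout, so the area is a single integral of |-16*x/pi + 4*sin(2*x)|.
∫[0,pi/4] (-16*x/pi + 4*sin(2*x)) dx = 2 - pi/2.

2 - pi/2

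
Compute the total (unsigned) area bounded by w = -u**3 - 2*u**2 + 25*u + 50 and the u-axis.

2459/6

The curve meets the u-axis where -u**3 - 2*u**2 + 25*u + 50 = 0, i.e. -(u - 5)*(u + 2)*(u + 5) = 0, at u = -5, -2, 5.
On [-5, -2] the curve lies below the axis; ∫[-5,-2] (-u**3 - 2*u**2 + 25*u + 50) du = -153/4, giving area 153/4.
On [-2, 5] the curve lies above the axis; ∫[-2,5] (-u**3 - 2*u**2 + 25*u + 50) du = 4459/12, giving area 4459/12.
Total area = 153/4 + 4459/12 = 2459/6.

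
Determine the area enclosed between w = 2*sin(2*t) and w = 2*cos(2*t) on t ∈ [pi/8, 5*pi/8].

2*sqrt(2)

On [pi/8, 5*pi/8], (2*sin(2*t)) - (2*cos(2*t)) = 2*sin(2*t) - 2*cos(2*t) is ≥ 0 throughout, so the area is a single integral of |2*sin(2*t) - 2*cos(2*t)|.
∫[pi/8,5*pi/8] (2*sin(2*t) - 2*cos(2*t)) dt = 2*sqrt(2).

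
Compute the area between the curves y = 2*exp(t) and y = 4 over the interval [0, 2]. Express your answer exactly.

The difference (2*exp(t)) - (4) = 2*exp(t) - 4 changes sign at t = log(2) inside [0, 2], so split the integral there.
∫[0,log(2)] (2*exp(t) - 4) dt = 2 - log(16); the area of that piece is -2 + log(16).
∫[log(2),2] (2*exp(t) - 4) dt = -12 + 4*log(2) + 2*exp(2).
Total area = (-2 + log(16)) + (-12 + 4*log(2) + 2*exp(2)) = -14 + 8*log(2) + 2*exp(2).

-14 + 8*log(2) + 2*exp(2)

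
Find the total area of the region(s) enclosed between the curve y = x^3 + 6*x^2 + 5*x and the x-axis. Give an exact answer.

131/4

The curve meets the x-axis where x^3 + 6*x^2 + 5*x = 0, i.e. x*(x + 1)*(x + 5) = 0, at x = -5, -1, 0.
On [-5, -1] the curve lies above the axis; ∫[-5,-1] (x^3 + 6*x^2 + 5*x) dx = 32, giving area 32.
On [-1, 0] the curve lies below the axis; ∫[-1,0] (x^3 + 6*x^2 + 5*x) dx = -3/4, giving area 3/4.
Total area = 32 + 3/4 = 131/4.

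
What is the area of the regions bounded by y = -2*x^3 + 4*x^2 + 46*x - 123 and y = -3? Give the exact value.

Set the curves equal: -2*x^3 + 4*x^2 + 46*x - 123 = -3, so -2*x^3 + 4*x^2 + 46*x - 120 = 0, which factors as -2*(x - 4)*(x - 3)*(x + 5) = 0. The curves meet at x = -5, 3, 4.
On [-5, 3], y = -3 is on top; that piece has area ∫[-5,3] (-(-2*x^3 + 4*x^2 + 46*x - 120)) dx = 2560/3.
On [3, 4], y = -2*x^3 + 4*x^2 + 46*x - 123 is on top; that piece has area ∫[3,4] (-2*x^3 + 4*x^2 + 46*x - 120) dx = 17/6.
Total enclosed area = 2560/3 + 17/6 = 5137/6.

5137/6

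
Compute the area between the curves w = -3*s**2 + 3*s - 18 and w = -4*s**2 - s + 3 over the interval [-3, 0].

On [-3, 0], (-3*s**2 + 3*s - 18) - (-4*s**2 - s + 3) = s**2 + 4*s - 21 is ≤ 0 throughout, so the area is a single integral of |s**2 + 4*s - 21|.
∫[-3,0] (s**2 + 4*s - 21) ds = -72; the area of that piece is 72.

72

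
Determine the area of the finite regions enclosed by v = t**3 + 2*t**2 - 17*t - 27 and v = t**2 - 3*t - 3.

Set the curves equal: t**3 + 2*t**2 - 17*t - 27 = t**2 - 3*t - 3, so t**3 + t**2 - 14*t - 24 = 0, which factors as (t - 4)*(t + 2)*(t + 3) = 0. The curves meet at t = -3, -2, 4.
On [-3, -2], v = t**3 + 2*t**2 - 17*t - 27 is on top; that piece has area ∫[-3,-2] (t**3 + t**2 - 14*t - 24) dt = 13/12.
On [-2, 4], v = t**2 - 3*t - 3 is on top; that piece has area ∫[-2,4] (-(t**3 + t**2 - 14*t - 24)) dt = 144.
Total enclosed area = 13/12 + 144 = 1741/12.

1741/12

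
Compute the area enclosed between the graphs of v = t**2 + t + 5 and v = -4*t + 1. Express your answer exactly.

9/2

Set the curves equal: t**2 + t + 5 = -4*t + 1, so t**2 + 5*t + 4 = 0, which factors as (t + 1)*(t + 4) = 0. The curves meet at t = -4, -1.
On [-4, -1], v = -4*t + 1 is on top; that piece has area ∫[-4,-1] (-(t**2 + 5*t + 4)) dt = 9/2.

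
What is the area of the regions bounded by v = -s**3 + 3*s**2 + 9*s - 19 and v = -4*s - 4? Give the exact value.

128

Set the curves equal: -s**3 + 3*s**2 + 9*s - 19 = -4*s - 4, so -s**3 + 3*s**2 + 13*s - 15 = 0, which factors as -(s - 5)*(s - 1)*(s + 3) = 0. The curves meet at s = -3, 1, 5.
On [-3, 1], v = -4*s - 4 is on top; that piece has area ∫[-3,1] (-(-s**3 + 3*s**2 + 13*s - 15)) ds = 64.
On [1, 5], v = -s**3 + 3*s**2 + 9*s - 19 is on top; that piece has area ∫[1,5] (-s**3 + 3*s**2 + 13*s - 15) ds = 64.
Total enclosed area = 64 + 64 = 128.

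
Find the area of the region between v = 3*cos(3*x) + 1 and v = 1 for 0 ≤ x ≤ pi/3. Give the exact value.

2

The difference (3*cos(3*x) + 1) - (1) = 3*cos(3*x) changes sign at x = pi/6 inside [0, pi/3], so split the integral there.
∫[0,pi/6] (3*cos(3*x)) dx = 1.
∫[pi/6,pi/3] (3*cos(3*x)) dx = -1; the area of that piece is 1.
Total area = 1 + 1 = 2.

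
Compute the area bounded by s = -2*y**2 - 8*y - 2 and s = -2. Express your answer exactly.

64/3

Both boundary curves give s as a function of y, so integrate with respect to y. Setting them equal: -2*y**2 - 8*y = 0, i.e. -2*y*(y + 4) = 0, so they meet at y = -4, 0.
For y in [-4, 0], s = -2*y**2 - 8*y - 2 is on the right; area = ∫[-4,0] (-2*y**2 - 8*y) dy = 64/3.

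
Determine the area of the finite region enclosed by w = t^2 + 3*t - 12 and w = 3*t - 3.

Set the curves equal: t^2 + 3*t - 12 = 3*t - 3, so t^2 - 9 = 0, which factors as (t - 3)*(t + 3) = 0. The curves meet at t = -3, 3.
On [-3, 3], w = 3*t - 3 is on top; that piece has area ∫[-3,3] (-(t^2 - 9)) dt = 36.

36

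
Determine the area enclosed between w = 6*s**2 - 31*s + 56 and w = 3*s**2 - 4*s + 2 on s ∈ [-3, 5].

388

The difference (6*s**2 - 31*s + 56) - (3*s**2 - 4*s + 2) = 3*s**2 - 27*s + 54 changes sign at s = 3 inside [-3, 5], so split the integral there.
∫[-3,3] (3*s**2 - 27*s + 54) ds = 378.
∫[3,5] (3*s**2 - 27*s + 54) ds = -10; the area of that piece is 10.
Total area = 378 + 10 = 388.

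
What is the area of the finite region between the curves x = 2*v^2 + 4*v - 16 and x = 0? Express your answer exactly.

Both boundary curves give x as a function of v, so integrate with respect to v. Setting them equal: 2*v^2 + 4*v - 16 = 0, i.e. 2*(v - 2)*(v + 4) = 0, so they meet at v = -4, 2.
For v in [-4, 2], x = 2*v^2 + 4*v - 16 is on the left; area = ∫[-4,2] (-(2*v^2 + 4*v - 16)) dv = 72.

72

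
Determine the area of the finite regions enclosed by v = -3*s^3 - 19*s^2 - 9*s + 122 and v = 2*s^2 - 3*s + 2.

1741/4

Set the curves equal: -3*s^3 - 19*s^2 - 9*s + 122 = 2*s^2 - 3*s + 2, so -3*s^3 - 21*s^2 - 6*s + 120 = 0, which factors as -3*(s - 2)*(s + 4)*(s + 5) = 0. The curves meet at s = -5, -4, 2.
On [-5, -4], v = 2*s^2 - 3*s + 2 is on top; that piece has area ∫[-5,-4] (-(-3*s^3 - 21*s^2 - 6*s + 120)) ds = 13/4.
On [-4, 2], v = -3*s^3 - 19*s^2 - 9*s + 122 is on top; that piece has area ∫[-4,2] (-3*s^3 - 21*s^2 - 6*s + 120) ds = 432.
Total enclosed area = 13/4 + 432 = 1741/4.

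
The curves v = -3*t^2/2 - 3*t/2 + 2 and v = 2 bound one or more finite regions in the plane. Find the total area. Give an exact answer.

1/4

Set the curves equal: -3*t^2/2 - 3*t/2 + 2 = 2, so -3*t^2/2 - 3*t/2 = 0, which factors as -3*t*(t + 1)/2 = 0. The curves meet at t = -1, 0.
On [-1, 0], v = -3*t^2/2 - 3*t/2 + 2 is on top; that piece has area ∫[-1,0] (-3*t^2/2 - 3*t/2) dt = 1/4.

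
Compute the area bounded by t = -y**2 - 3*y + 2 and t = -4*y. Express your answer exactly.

Both boundary curves give t as a function of y, so integrate with respect to y. Setting them equal: -y**2 + y + 2 = 0, i.e. -(y - 2)*(y + 1) = 0, so they meet at y = -1, 2.
For y in [-1, 2], t = -y**2 - 3*y + 2 is on the right; area = ∫[-1,2] (-y**2 + y + 2) dy = 9/2.

9/2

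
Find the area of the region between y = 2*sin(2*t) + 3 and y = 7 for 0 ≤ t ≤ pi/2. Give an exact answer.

On [0, pi/2], (2*sin(2*t) + 3) - (7) = 2*sin(2*t) - 4 is ≤ 0 throughout, so the area is a single integral of |2*sin(2*t) - 4|.
∫[0,pi/2] (2*sin(2*t) - 4) dt = 2 - 2*pi; the area of that piece is -2 + 2*pi.

-2 + 2*pi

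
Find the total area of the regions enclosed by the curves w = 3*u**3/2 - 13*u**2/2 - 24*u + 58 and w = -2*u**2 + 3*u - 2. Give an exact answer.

Set the curves equal: 3*u**3/2 - 13*u**2/2 - 24*u + 58 = -2*u**2 + 3*u - 2, so 3*u**3/2 - 9*u**2/2 - 27*u + 60 = 0, which factors as 3*(u - 5)*(u - 2)*(u + 4)/2 = 0. The curves meet at u = -4, 2, 5.
On [-4, 2], w = 3*u**3/2 - 13*u**2/2 - 24*u + 58 is on top; that piece has area ∫[-4,2] (3*u**3/2 - 9*u**2/2 - 27*u + 60) du = 324.
On [2, 5], w = -2*u**2 + 3*u - 2 is on top; that piece has area ∫[2,5] (-(3*u**3/2 - 9*u**2/2 - 27*u + 60)) du = 405/8.
Total enclosed area = 324 + 405/8 = 2997/8.

2997/8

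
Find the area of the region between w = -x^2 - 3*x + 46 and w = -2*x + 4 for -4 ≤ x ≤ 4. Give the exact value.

On [-4, 4], (-x^2 - 3*x + 46) - (-2*x + 4) = -x^2 - x + 42 is ≥ 0 throughout, so the area is a single integral of |-x^2 - x + 42|.
∫[-4,4] (-x^2 - x + 42) dx = 880/3.

880/3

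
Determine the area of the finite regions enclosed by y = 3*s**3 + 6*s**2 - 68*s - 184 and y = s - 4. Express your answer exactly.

5137/4

Set the curves equal: 3*s**3 + 6*s**2 - 68*s - 184 = s - 4, so 3*s**3 + 6*s**2 - 69*s - 180 = 0, which factors as 3*(s - 5)*(s + 3)*(s + 4) = 0. The curves meet at s = -4, -3, 5.
On [-4, -3], y = 3*s**3 + 6*s**2 - 68*s - 184 is on top; that piece has area ∫[-4,-3] (3*s**3 + 6*s**2 - 69*s - 180) ds = 17/4.
On [-3, 5], y = s - 4 is on top; that piece has area ∫[-3,5] (-(3*s**3 + 6*s**2 - 69*s - 180)) ds = 1280.
Total enclosed area = 17/4 + 1280 = 5137/4.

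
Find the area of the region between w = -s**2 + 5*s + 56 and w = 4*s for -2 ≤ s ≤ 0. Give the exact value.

On [-2, 0], (-s**2 + 5*s + 56) - (4*s) = -s**2 + s + 56 is ≥ 0 throughout, so the area is a single integral of |-s**2 + s + 56|.
∫[-2,0] (-s**2 + s + 56) ds = 322/3.

322/3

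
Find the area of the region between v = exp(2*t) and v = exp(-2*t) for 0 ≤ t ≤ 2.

On [0, 2], (exp(2*t)) - (exp(-2*t)) = exp(2*t) - exp(-2*t) is ≥ 0 throughout, so the area is a single integral of |exp(2*t) - exp(-2*t)|.
∫[0,2] (exp(2*t) - exp(-2*t)) dt = -1 + exp(-4)/2 + exp(4)/2.

-1 + exp(-4)/2 + exp(4)/2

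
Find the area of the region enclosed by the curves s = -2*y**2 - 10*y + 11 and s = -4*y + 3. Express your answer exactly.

125/3

Both boundary curves give s as a function of y, so integrate with respect to y. Setting them equal: -2*y**2 - 6*y + 8 = 0, i.e. -2*(y - 1)*(y + 4) = 0, so they meet at y = -4, 1.
For y in [-4, 1], s = -2*y**2 - 10*y + 11 is on the right; area = ∫[-4,1] (-2*y**2 - 6*y + 8) dy = 125/3.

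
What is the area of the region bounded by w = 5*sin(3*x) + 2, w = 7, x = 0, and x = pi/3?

On [0, pi/3], (5*sin(3*x) + 2) - (7) = 5*sin(3*x) - 5 is ≤ 0 throughout, so the area is a single integral of |5*sin(3*x) - 5|.
∫[0,pi/3] (5*sin(3*x) - 5) dx = 10/3 - 5*pi/3; the area of that piece is -10/3 + 5*pi/3.

-10/3 + 5*pi/3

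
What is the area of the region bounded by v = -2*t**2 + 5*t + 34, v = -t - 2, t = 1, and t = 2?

121/3

On [1, 2], (-2*t**2 + 5*t + 34) - (-t - 2) = -2*t**2 + 6*t + 36 is ≥ 0 throughout, so the area is a single integral of |-2*t**2 + 6*t + 36|.
∫[1,2] (-2*t**2 + 6*t + 36) dt = 121/3.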